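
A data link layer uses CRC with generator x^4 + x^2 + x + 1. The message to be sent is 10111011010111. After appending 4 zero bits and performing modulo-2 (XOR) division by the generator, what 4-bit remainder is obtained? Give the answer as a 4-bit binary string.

1111

Append 4 zeros: 101110110101110000. Divide by 10111 (XOR where the leading bit is 1):
  pos 0: 10111 XOR 10111 = 00000
  pos 6: 11010 XOR 10111 = 01101
  pos 7: 11011 XOR 10111 = 01100
  pos 8: 11001 XOR 10111 = 01110
  pos 9: 11101 XOR 10111 = 01010
  pos 10: 10100 XOR 10111 = 00011
  pos 13: 11000 XOR 10111 = 01111
Remainder (last 4 bits) = 1111. This is the CRC / FCS.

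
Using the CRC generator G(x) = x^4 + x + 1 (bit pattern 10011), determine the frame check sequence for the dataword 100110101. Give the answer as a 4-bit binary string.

1111

Append 4 zeros: 1001101010000. Divide by 10011 (XOR where the leading bit is 1):
  pos 0: 10011 XOR 10011 = 00000
  pos 6: 10100 XOR 10011 = 00111
  pos 8: 11100 XOR 10011 = 01111
Remainder (last 4 bits) = 1111. This is the CRC / FCS.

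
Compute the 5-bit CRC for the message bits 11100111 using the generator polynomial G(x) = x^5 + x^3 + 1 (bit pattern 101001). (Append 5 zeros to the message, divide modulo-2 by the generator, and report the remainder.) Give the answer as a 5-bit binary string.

10100

Append 5 zeros: 1110011100000. Divide by 101001 (XOR where the leading bit is 1):
  pos 0: 111001 XOR 101001 = 010000
  pos 1: 100001 XOR 101001 = 001000
  pos 3: 100010 XOR 101001 = 001011
  pos 5: 101100 XOR 101001 = 000101
Remainder (last 5 bits) = 10100. This is the CRC / FCS.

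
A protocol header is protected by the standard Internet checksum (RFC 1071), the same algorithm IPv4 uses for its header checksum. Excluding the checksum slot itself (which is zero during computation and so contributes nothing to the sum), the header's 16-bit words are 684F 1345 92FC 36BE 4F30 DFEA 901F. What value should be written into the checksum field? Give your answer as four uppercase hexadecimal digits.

FB75

One's-complement addition (fold any carry out of bit 15 back into bit 0):
  0x684F + 0x1345 = 0x07B94
  0x7B94 + 0x92FC = 0x10E90 → wrap carry → 0x0E91
  0x0E91 + 0x36BE = 0x0454F
  0x454F + 0x4F30 = 0x0947F
  0x947F + 0xDFEA = 0x17469 → wrap carry → 0x746A
  0x746A + 0x901F = 0x10489 → wrap carry → 0x048A
One's-complement sum = 0x048A.
Checksum = ~0x048A & 0xFFFF = 0xFB75.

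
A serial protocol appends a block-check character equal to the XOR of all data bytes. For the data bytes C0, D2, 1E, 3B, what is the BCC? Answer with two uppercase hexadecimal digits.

XOR the bytes together:
  start with 0xC0
  0xC0 ⊕ 0xD2 = 0x12
  0x12 ⊕ 0x1E = 0x0C
  0x0C ⊕ 0x3B = 0x37

37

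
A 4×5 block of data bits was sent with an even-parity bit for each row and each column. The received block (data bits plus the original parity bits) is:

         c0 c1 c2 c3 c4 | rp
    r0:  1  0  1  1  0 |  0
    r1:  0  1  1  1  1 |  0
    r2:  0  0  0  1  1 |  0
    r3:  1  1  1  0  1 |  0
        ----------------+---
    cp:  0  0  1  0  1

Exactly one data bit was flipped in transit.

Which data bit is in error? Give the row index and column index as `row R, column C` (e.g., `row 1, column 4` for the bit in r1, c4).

Recompute each row's even parity and compare to rp:
  r0: data parity 1, sent rp 0 → mismatch
  r1: data parity 0, sent rp 0 → ok
  r2: data parity 0, sent rp 0 → ok
  r3: data parity 0, sent rp 0 → ok
Recompute each column's even parity and compare to cp:
  c0: data parity 0, sent cp 0 → ok
  c1: data parity 0, sent cp 0 → ok
  c2: data parity 1, sent cp 1 → ok
  c3: data parity 1, sent cp 0 → mismatch
  c4: data parity 1, sent cp 1 → ok
Exactly one row (r0) and one column (c3) fail → the flipped bit is at their intersection.

row 0, column 3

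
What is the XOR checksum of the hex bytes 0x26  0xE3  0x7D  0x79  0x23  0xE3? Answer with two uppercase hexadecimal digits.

01

XOR the bytes together:
  start with 0x26
  0x26 ⊕ 0xE3 = 0xC5
  0xC5 ⊕ 0x7D = 0xB8
  0xB8 ⊕ 0x79 = 0xC1
  0xC1 ⊕ 0x23 = 0xE2
  0xE2 ⊕ 0xE3 = 0x01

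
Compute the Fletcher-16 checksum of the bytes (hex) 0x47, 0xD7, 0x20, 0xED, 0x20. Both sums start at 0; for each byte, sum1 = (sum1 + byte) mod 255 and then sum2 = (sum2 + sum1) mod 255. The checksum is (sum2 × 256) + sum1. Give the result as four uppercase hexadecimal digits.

Running sums (mod 255):
  after byte 0 (0x47): sum1=71, sum2=71
  after byte 1 (0xD7): sum1=31, sum2=102
  after byte 2 (0x20): sum1=63, sum2=165
  after byte 3 (0xED): sum1=45, sum2=210
  after byte 4 (0x20): sum1=77, sum2=32
Checksum = sum2·256 + sum1 = 32·256 + 77 = 8269 = 0x204D.

204D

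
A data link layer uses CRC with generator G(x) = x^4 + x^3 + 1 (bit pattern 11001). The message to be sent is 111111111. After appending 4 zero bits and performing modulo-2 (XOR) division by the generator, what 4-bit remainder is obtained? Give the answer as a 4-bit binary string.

Append 4 zeros: 1111111110000. Divide by 11001 (XOR where the leading bit is 1):
  pos 0: 11111 XOR 11001 = 00110
  pos 2: 11011 XOR 11001 = 00010
  pos 5: 10110 XOR 11001 = 01111
  pos 6: 11110 XOR 11001 = 00111
  pos 8: 11100 XOR 11001 = 00101
Remainder (last 4 bits) = 0101. This is the CRC / FCS.

0101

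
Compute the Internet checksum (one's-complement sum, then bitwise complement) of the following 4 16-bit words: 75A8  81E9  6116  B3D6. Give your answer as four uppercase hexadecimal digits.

F380

One's-complement addition (fold any carry out of bit 15 back into bit 0):
  0x75A8 + 0x81E9 = 0x0F791
  0xF791 + 0x6116 = 0x158A7 → wrap carry → 0x58A8
  0x58A8 + 0xB3D6 = 0x10C7E → wrap carry → 0x0C7F
One's-complement sum = 0x0C7F.
Checksum = ~0x0C7F & 0xFFFF = 0xF380.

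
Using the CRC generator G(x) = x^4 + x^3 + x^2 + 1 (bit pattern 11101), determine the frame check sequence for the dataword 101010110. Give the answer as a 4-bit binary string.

Append 4 zeros: 1010101100000. Divide by 11101 (XOR where the leading bit is 1):
  pos 0: 10101 XOR 11101 = 01000
  pos 1: 10000 XOR 11101 = 01101
  pos 2: 11011 XOR 11101 = 00110
  pos 4: 11010 XOR 11101 = 00111
  pos 6: 11100 XOR 11101 = 00001
Remainder (last 4 bits) = 0100. This is the CRC / FCS.

0100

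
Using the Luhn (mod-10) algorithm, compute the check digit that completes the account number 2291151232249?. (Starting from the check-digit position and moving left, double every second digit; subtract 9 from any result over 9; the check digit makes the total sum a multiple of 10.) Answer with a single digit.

8

Partial digits right→left: 9 4 2 2 3 2 1 5 1 1 9 2 2
Double every second digit counting from the check-digit position (so the 1st, 3rd, 5th, ... of the partial from the right).
  doubled (with −9 where >9): 9 4 6 2 2 9 4 → sum 36
  kept as-is: 4 2 2 5 1 2 → sum 16
Total = 36 + 16 = 52.
Check digit = (10 − (52 mod 10)) mod 10 = 8.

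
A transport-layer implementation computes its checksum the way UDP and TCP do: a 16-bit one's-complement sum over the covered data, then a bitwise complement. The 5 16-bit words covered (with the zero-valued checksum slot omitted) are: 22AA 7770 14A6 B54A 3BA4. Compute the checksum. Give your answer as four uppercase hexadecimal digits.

6050

One's-complement addition (fold any carry out of bit 15 back into bit 0):
  0x22AA + 0x7770 = 0x09A1A
  0x9A1A + 0x14A6 = 0x0AEC0
  0xAEC0 + 0xB54A = 0x1640A → wrap carry → 0x640B
  0x640B + 0x3BA4 = 0x09FAF
One's-complement sum = 0x9FAF.
Checksum = ~0x9FAF & 0xFFFF = 0x6050.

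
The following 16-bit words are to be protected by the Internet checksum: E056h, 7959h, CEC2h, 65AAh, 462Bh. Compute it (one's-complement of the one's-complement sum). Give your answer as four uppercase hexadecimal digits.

2BB7

One's-complement addition (fold any carry out of bit 15 back into bit 0):
  0xE056 + 0x7959 = 0x159AF → wrap carry → 0x59B0
  0x59B0 + 0xCEC2 = 0x12872 → wrap carry → 0x2873
  0x2873 + 0x65AA = 0x08E1D
  0x8E1D + 0x462B = 0x0D448
One's-complement sum = 0xD448.
Checksum = ~0xD448 & 0xFFFF = 0x2BB7.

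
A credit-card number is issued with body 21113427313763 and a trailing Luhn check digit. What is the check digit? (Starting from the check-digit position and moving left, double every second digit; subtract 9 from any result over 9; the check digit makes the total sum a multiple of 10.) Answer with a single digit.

Partial digits right→left: 3 6 7 3 1 3 7 2 4 3 1 1 1 2
Double every second digit counting from the check-digit position (so the 1st, 3rd, 5th, ... of the partial from the right).
  doubled (with −9 where >9): 6 5 2 5 8 2 2 → sum 30
  kept as-is: 6 3 3 2 3 1 2 → sum 20
Total = 30 + 20 = 50.
Check digit = (10 − (50 mod 10)) mod 10 = 0.

0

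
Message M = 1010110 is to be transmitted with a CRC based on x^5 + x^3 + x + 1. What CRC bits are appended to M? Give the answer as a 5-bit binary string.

00000

Append 5 zeros: 101011000000. Divide by 101011 (XOR where the leading bit is 1):
  pos 0: 101011 XOR 101011 = 000000
Remainder (last 5 bits) = 00000. This is the CRC / FCS.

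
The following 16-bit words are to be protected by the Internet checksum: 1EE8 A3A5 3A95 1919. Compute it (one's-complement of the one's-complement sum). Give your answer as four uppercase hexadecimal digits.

E9C3

One's-complement addition (fold any carry out of bit 15 back into bit 0):
  0x1EE8 + 0xA3A5 = 0x0C28D
  0xC28D + 0x3A95 = 0x0FD22
  0xFD22 + 0x1919 = 0x1163B → wrap carry → 0x163C
One's-complement sum = 0x163C.
Checksum = ~0x163C & 0xFFFF = 0xE9C3.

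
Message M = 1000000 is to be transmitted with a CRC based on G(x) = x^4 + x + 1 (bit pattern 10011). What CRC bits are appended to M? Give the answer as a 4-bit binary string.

0111

Append 4 zeros: 10000000000. Divide by 10011 (XOR where the leading bit is 1):
  pos 0: 10000 XOR 10011 = 00011
  pos 3: 11000 XOR 10011 = 01011
  pos 4: 10110 XOR 10011 = 00101
  pos 6: 10100 XOR 10011 = 00111
Remainder (last 4 bits) = 0111. This is the CRC / FCS.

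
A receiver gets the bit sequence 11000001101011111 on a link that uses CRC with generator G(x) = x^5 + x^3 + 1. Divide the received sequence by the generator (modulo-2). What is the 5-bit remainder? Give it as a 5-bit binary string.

00000

Modulo-2 division of 11000001101011111 by 101001:
  pos 0: 110000 XOR 101001 = 011001
  pos 1: 110010 XOR 101001 = 011011
  pos 2: 110111 XOR 101001 = 011110
  pos 3: 111101 XOR 101001 = 010100
  pos 4: 101000 XOR 101001 = 000001
  pos 9: 110111 XOR 101001 = 011110
  pos 10: 111101 XOR 101001 = 010100
  pos 11: 101001 XOR 101001 = 000000
Remainder = 00000 (zero — the frame passes the CRC check).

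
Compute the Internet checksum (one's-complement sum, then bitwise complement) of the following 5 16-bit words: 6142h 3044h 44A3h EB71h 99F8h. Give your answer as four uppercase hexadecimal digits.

A46B

One's-complement addition (fold any carry out of bit 15 back into bit 0):
  0x6142 + 0x3044 = 0x09186
  0x9186 + 0x44A3 = 0x0D629
  0xD629 + 0xEB71 = 0x1C19A → wrap carry → 0xC19B
  0xC19B + 0x99F8 = 0x15B93 → wrap carry → 0x5B94
One's-complement sum = 0x5B94.
Checksum = ~0x5B94 & 0xFFFF = 0xA46B.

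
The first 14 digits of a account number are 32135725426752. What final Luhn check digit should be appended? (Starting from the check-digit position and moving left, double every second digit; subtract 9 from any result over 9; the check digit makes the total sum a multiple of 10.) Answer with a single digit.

5

Partial digits right→left: 2 5 7 6 2 4 5 2 7 5 3 1 2 3
Double every second digit counting from the check-digit position (so the 1st, 3rd, 5th, ... of the partial from the right).
  doubled (with −9 where >9): 4 5 4 1 5 6 4 → sum 29
  kept as-is: 5 6 4 2 5 1 3 → sum 26
Total = 29 + 26 = 55.
Check digit = (10 − (55 mod 10)) mod 10 = 5.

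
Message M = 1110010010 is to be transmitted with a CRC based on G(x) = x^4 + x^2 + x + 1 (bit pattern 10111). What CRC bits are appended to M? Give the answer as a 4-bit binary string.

1110

Append 4 zeros: 11100100100000. Divide by 10111 (XOR where the leading bit is 1):
  pos 0: 11100 XOR 10111 = 01011
  pos 1: 10111 XOR 10111 = 00000
  pos 8: 10000 XOR 10111 = 00111
Remainder (last 4 bits) = 1110. This is the CRC / FCS.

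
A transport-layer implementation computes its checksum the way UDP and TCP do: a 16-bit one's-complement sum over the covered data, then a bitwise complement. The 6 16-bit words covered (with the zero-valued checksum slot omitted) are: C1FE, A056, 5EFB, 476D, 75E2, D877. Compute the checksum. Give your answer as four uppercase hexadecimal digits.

One's-complement addition (fold any carry out of bit 15 back into bit 0):
  0xC1FE + 0xA056 = 0x16254 → wrap carry → 0x6255
  0x6255 + 0x5EFB = 0x0C150
  0xC150 + 0x476D = 0x108BD → wrap carry → 0x08BE
  0x08BE + 0x75E2 = 0x07EA0
  0x7EA0 + 0xD877 = 0x15717 → wrap carry → 0x5718
One's-complement sum = 0x5718.
Checksum = ~0x5718 & 0xFFFF = 0xA8E7.

A8E7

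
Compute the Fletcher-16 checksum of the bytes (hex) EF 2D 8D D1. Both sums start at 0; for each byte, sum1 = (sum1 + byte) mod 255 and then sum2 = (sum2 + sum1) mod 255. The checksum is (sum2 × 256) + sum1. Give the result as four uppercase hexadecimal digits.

Running sums (mod 255):
  after byte 0 (EF): sum1=239, sum2=239
  after byte 1 (2D): sum1=29, sum2=13
  after byte 2 (8D): sum1=170, sum2=183
  after byte 3 (D1): sum1=124, sum2=52
Checksum = sum2·256 + sum1 = 52·256 + 124 = 13436 = 0x347C.

347C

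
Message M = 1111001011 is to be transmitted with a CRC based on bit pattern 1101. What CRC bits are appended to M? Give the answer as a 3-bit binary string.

001

Append 3 zeros: 1111001011000. Divide by 1101 (XOR where the leading bit is 1):
  pos 0: 1111 XOR 1101 = 0010
  pos 2: 1000 XOR 1101 = 0101
  pos 3: 1011 XOR 1101 = 0110
  pos 4: 1100 XOR 1101 = 0001
  pos 7: 1110 XOR 1101 = 0011
  pos 9: 1100 XOR 1101 = 0001
Remainder (last 3 bits) = 001. This is the CRC / FCS.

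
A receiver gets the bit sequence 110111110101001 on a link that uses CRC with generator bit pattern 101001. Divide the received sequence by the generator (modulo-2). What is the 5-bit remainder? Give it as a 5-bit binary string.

Modulo-2 division of 110111110101001 by 101001:
  pos 0: 110111 XOR 101001 = 011110
  pos 1: 111101 XOR 101001 = 010100
  pos 2: 101001 XOR 101001 = 000000
  pos 9: 101001 XOR 101001 = 000000
Remainder = 00000 (zero — the frame passes the CRC check).

00000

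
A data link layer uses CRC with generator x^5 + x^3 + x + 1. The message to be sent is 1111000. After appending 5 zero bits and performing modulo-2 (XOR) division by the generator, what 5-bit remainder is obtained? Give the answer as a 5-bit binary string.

01100

Append 5 zeros: 111100000000. Divide by 101011 (XOR where the leading bit is 1):
  pos 0: 111100 XOR 101011 = 010111
  pos 1: 101110 XOR 101011 = 000101
  pos 4: 101000 XOR 101011 = 000011
Remainder (last 5 bits) = 01100. This is the CRC / FCS.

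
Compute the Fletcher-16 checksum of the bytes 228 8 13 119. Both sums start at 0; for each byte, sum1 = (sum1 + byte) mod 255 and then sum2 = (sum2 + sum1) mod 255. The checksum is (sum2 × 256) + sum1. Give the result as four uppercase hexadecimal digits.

Running sums (mod 255):
  after byte 0 (228): sum1=228, sum2=228
  after byte 1 (8): sum1=236, sum2=209
  after byte 2 (13): sum1=249, sum2=203
  after byte 3 (119): sum1=113, sum2=61
Checksum = sum2·256 + sum1 = 61·256 + 113 = 15729 = 0x3D71.

3D71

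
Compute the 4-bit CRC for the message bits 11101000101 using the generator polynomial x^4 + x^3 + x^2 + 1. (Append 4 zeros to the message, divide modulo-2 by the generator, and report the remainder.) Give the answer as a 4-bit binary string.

Append 4 zeros: 111010001010000. Divide by 11101 (XOR where the leading bit is 1):
  pos 0: 11101 XOR 11101 = 00000
  pos 8: 10100 XOR 11101 = 01001
  pos 9: 10010 XOR 11101 = 01111
  pos 10: 11110 XOR 11101 = 00011
Remainder (last 4 bits) = 0011. This is the CRC / FCS.

0011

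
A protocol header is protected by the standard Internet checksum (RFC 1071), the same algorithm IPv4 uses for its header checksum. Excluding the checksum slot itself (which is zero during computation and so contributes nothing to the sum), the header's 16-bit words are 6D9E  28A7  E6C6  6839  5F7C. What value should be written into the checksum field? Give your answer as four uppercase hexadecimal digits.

One's-complement addition (fold any carry out of bit 15 back into bit 0):
  0x6D9E + 0x28A7 = 0x09645
  0x9645 + 0xE6C6 = 0x17D0B → wrap carry → 0x7D0C
  0x7D0C + 0x6839 = 0x0E545
  0xE545 + 0x5F7C = 0x144C1 → wrap carry → 0x44C2
One's-complement sum = 0x44C2.
Checksum = ~0x44C2 & 0xFFFF = 0xBB3D.

BB3D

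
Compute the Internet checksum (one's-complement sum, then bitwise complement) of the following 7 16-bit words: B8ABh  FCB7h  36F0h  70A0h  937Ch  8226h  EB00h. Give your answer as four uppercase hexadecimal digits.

A267

One's-complement addition (fold any carry out of bit 15 back into bit 0):
  0xB8AB + 0xFCB7 = 0x1B562 → wrap carry → 0xB563
  0xB563 + 0x36F0 = 0x0EC53
  0xEC53 + 0x70A0 = 0x15CF3 → wrap carry → 0x5CF4
  0x5CF4 + 0x937C = 0x0F070
  0xF070 + 0x8226 = 0x17296 → wrap carry → 0x7297
  0x7297 + 0xEB00 = 0x15D97 → wrap carry → 0x5D98
One's-complement sum = 0x5D98.
Checksum = ~0x5D98 & 0xFFFF = 0xA267.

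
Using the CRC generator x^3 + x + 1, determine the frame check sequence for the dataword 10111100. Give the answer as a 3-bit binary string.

010

Append 3 zeros: 10111100000. Divide by 1011 (XOR where the leading bit is 1):
  pos 0: 1011 XOR 1011 = 0000
  pos 4: 1100 XOR 1011 = 0111
  pos 5: 1110 XOR 1011 = 0101
  pos 6: 1010 XOR 1011 = 0001
Remainder (last 3 bits) = 010. This is the CRC / FCS.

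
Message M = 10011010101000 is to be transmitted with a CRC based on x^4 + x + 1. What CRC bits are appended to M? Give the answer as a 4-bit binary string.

Append 4 zeros: 100110101010000000. Divide by 10011 (XOR where the leading bit is 1):
  pos 0: 10011 XOR 10011 = 00000
  pos 6: 10101 XOR 10011 = 00110
  pos 8: 11000 XOR 10011 = 01011
  pos 9: 10110 XOR 10011 = 00101
  pos 11: 10100 XOR 10011 = 00111
  pos 13: 11100 XOR 10011 = 01111
Remainder (last 4 bits) = 1111. This is the CRC / FCS.

1111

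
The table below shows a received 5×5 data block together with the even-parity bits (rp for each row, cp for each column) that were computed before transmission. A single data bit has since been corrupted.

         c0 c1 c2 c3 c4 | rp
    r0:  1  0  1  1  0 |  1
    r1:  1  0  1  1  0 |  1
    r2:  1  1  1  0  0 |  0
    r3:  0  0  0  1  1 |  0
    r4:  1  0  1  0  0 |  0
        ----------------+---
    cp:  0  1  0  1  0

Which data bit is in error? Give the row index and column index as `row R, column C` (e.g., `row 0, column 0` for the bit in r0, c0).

row 2, column 4

Recompute each row's even parity and compare to rp:
  r0: data parity 1, sent rp 1 → ok
  r1: data parity 1, sent rp 1 → ok
  r2: data parity 1, sent rp 0 → mismatch
  r3: data parity 0, sent rp 0 → ok
  r4: data parity 0, sent rp 0 → ok
Recompute each column's even parity and compare to cp:
  c0: data parity 0, sent cp 0 → ok
  c1: data parity 1, sent cp 1 → ok
  c2: data parity 0, sent cp 0 → ok
  c3: data parity 1, sent cp 1 → ok
  c4: data parity 1, sent cp 0 → mismatch
Exactly one row (r2) and one column (c4) fail → the flipped bit is at their intersection.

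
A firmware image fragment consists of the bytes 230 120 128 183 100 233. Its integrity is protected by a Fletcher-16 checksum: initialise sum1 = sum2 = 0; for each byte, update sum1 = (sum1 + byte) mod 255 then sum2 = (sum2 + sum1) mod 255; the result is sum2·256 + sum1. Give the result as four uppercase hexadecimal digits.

Running sums (mod 255):
  after byte 0 (230): sum1=230, sum2=230
  after byte 1 (120): sum1=95, sum2=70
  after byte 2 (128): sum1=223, sum2=38
  after byte 3 (183): sum1=151, sum2=189
  after byte 4 (100): sum1=251, sum2=185
  after byte 5 (233): sum1=229, sum2=159
Checksum = sum2·256 + sum1 = 159·256 + 229 = 40933 = 0x9FE5.

9FE5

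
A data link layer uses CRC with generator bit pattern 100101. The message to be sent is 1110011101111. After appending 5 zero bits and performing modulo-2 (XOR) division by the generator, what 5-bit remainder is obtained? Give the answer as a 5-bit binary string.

11001

Append 5 zeros: 111001110111100000. Divide by 100101 (XOR where the leading bit is 1):
  pos 0: 111001 XOR 100101 = 011100
  pos 1: 111001 XOR 100101 = 011100
  pos 2: 111001 XOR 100101 = 011100
  pos 3: 111000 XOR 100101 = 011101
  pos 4: 111011 XOR 100101 = 011110
  pos 5: 111101 XOR 100101 = 011000
  pos 6: 110001 XOR 100101 = 010100
  pos 7: 101001 XOR 100101 = 001100
  pos 9: 110000 XOR 100101 = 010101
  pos 10: 101010 XOR 100101 = 001111
  pos 12: 111100 XOR 100101 = 011001
Remainder (last 5 bits) = 11001. This is the CRC / FCS.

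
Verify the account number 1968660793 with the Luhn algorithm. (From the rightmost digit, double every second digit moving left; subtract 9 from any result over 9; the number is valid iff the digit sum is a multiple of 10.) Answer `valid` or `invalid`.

valid

From the right, keep odd positions and double even positions (subtract 9 from any doubled value over 9):
  doubled (positions 2,4,...): 9 0 3 3 2 → sum 17
  kept (positions 1,3,...): 3 7 6 8 9 → sum 33
Total = 50.
50 mod 10 = 0, so the number is valid.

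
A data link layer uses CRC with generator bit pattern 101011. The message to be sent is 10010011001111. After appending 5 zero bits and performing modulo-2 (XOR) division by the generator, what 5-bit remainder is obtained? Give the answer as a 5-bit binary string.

01010

Append 5 zeros: 1001001100111100000. Divide by 101011 (XOR where the leading bit is 1):
  pos 0: 100100 XOR 101011 = 001111
  pos 2: 111111 XOR 101011 = 010100
  pos 3: 101000 XOR 101011 = 000011
  pos 7: 110111 XOR 101011 = 011100
  pos 8: 111001 XOR 101011 = 010010
  pos 9: 100100 XOR 101011 = 001111
  pos 11: 111100 XOR 101011 = 010111
  pos 12: 101110 XOR 101011 = 000101
Remainder (last 5 bits) = 01010. This is the CRC / FCS.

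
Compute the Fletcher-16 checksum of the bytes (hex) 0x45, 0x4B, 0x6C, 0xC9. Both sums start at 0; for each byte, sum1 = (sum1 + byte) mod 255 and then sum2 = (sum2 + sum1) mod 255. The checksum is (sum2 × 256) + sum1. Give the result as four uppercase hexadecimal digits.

Running sums (mod 255):
  after byte 0 (0x45): sum1=69, sum2=69
  after byte 1 (0x4B): sum1=144, sum2=213
  after byte 2 (0x6C): sum1=252, sum2=210
  after byte 3 (0xC9): sum1=198, sum2=153
Checksum = sum2·256 + sum1 = 153·256 + 198 = 39366 = 0x99C6.

99C6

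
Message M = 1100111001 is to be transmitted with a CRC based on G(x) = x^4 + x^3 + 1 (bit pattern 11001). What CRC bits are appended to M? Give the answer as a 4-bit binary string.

Append 4 zeros: 11001110010000. Divide by 11001 (XOR where the leading bit is 1):
  pos 0: 11001 XOR 11001 = 00000
  pos 5: 11001 XOR 11001 = 00000
Remainder (last 4 bits) = 0000. This is the CRC / FCS.

0000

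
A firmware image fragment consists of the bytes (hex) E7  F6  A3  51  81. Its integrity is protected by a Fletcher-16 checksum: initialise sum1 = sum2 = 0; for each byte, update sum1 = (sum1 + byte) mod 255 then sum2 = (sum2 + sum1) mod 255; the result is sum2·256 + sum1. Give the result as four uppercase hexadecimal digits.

Running sums (mod 255):
  after byte 0 (E7): sum1=231, sum2=231
  after byte 1 (F6): sum1=222, sum2=198
  after byte 2 (A3): sum1=130, sum2=73
  after byte 3 (51): sum1=211, sum2=29
  after byte 4 (81): sum1=85, sum2=114
Checksum = sum2·256 + sum1 = 114·256 + 85 = 29269 = 0x7255.

7255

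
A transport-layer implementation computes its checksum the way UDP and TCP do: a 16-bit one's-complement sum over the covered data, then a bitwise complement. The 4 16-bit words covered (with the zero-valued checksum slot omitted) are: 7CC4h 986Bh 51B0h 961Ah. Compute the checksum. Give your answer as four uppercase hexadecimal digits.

0305

One's-complement addition (fold any carry out of bit 15 back into bit 0):
  0x7CC4 + 0x986B = 0x1152F → wrap carry → 0x1530
  0x1530 + 0x51B0 = 0x066E0
  0x66E0 + 0x961A = 0x0FCFA
One's-complement sum = 0xFCFA.
Checksum = ~0xFCFA & 0xFFFF = 0x0305.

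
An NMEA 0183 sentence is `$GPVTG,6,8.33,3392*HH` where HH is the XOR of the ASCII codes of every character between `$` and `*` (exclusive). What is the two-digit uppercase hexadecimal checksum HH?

XOR the ASCII codes of the payload characters:
  'G' = 0x47 → acc = 0x47
  'P' = 0x50 → acc = 0x17
  'V' = 0x56 → acc = 0x41
  'T' = 0x54 → acc = 0x15
  'G' = 0x47 → acc = 0x52
  ',' = 0x2C → acc = 0x7E
  '6' = 0x36 → acc = 0x48
  ',' = 0x2C → acc = 0x64
  '8' = 0x38 → acc = 0x5C
  '.' = 0x2E → acc = 0x72
  '3' = 0x33 → acc = 0x41
  '3' = 0x33 → acc = 0x72
  ',' = 0x2C → acc = 0x5E
  '3' = 0x33 → acc = 0x6D
  '3' = 0x33 → acc = 0x5E
  '9' = 0x39 → acc = 0x67
  '2' = 0x32 → acc = 0x55
Checksum = 0x55.

55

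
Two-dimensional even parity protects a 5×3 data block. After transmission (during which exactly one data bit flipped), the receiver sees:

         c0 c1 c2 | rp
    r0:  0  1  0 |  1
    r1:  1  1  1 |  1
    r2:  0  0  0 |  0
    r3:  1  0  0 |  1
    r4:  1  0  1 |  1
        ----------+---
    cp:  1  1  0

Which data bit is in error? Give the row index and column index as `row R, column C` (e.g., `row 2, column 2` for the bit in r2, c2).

Recompute each row's even parity and compare to rp:
  r0: data parity 1, sent rp 1 → ok
  r1: data parity 1, sent rp 1 → ok
  r2: data parity 0, sent rp 0 → ok
  r3: data parity 1, sent rp 1 → ok
  r4: data parity 0, sent rp 1 → mismatch
Recompute each column's even parity and compare to cp:
  c0: data parity 1, sent cp 1 → ok
  c1: data parity 0, sent cp 1 → mismatch
  c2: data parity 0, sent cp 0 → ok
Exactly one row (r4) and one column (c1) fail → the flipped bit is at their intersection.

row 4, column 1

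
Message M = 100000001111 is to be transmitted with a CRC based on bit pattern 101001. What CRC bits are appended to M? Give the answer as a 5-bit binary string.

00000

Append 5 zeros: 10000000111100000. Divide by 101001 (XOR where the leading bit is 1):
  pos 0: 100000 XOR 101001 = 001001
  pos 2: 100100 XOR 101001 = 001101
  pos 4: 110111 XOR 101001 = 011110
  pos 5: 111101 XOR 101001 = 010100
  pos 6: 101001 XOR 101001 = 000000
Remainder (last 5 bits) = 00000. This is the CRC / FCS.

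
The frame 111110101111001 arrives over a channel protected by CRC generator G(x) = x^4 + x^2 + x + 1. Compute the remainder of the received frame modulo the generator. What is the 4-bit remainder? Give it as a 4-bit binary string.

0010

Modulo-2 division of 111110101111001 by 10111:
  pos 0: 11111 XOR 10111 = 01000
  pos 1: 10000 XOR 10111 = 00111
  pos 3: 11110 XOR 10111 = 01001
  pos 4: 10011 XOR 10111 = 00100
  pos 6: 10011 XOR 10111 = 00100
  pos 8: 10010 XOR 10111 = 00101
  pos 10: 10101 XOR 10111 = 00010
Remainder = 0010 (nonzero — an error is detected).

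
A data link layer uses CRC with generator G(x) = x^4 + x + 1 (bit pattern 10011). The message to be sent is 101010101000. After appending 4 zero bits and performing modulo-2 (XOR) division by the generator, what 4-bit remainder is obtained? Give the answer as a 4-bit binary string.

Append 4 zeros: 1010101010000000. Divide by 10011 (XOR where the leading bit is 1):
  pos 0: 10101 XOR 10011 = 00110
  pos 2: 11001 XOR 10011 = 01010
  pos 3: 10100 XOR 10011 = 00111
  pos 5: 11110 XOR 10011 = 01101
  pos 6: 11010 XOR 10011 = 01001
  pos 7: 10010 XOR 10011 = 00001
  pos 11: 10000 XOR 10011 = 00011
Remainder (last 4 bits) = 0011. This is the CRC / FCS.

0011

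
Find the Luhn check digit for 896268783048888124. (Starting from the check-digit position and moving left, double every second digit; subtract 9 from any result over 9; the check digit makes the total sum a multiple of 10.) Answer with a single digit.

Partial digits right→left: 4 2 1 8 8 8 8 4 0 3 8 7 8 6 2 6 9 8
Double every second digit counting from the check-digit position (so the 1st, 3rd, 5th, ... of the partial from the right).
  doubled (with −9 where >9): 8 2 7 7 0 7 7 4 9 → sum 51
  kept as-is: 2 8 8 4 3 7 6 6 8 → sum 52
Total = 51 + 52 = 103.
Check digit = (10 − (103 mod 10)) mod 10 = 7.

7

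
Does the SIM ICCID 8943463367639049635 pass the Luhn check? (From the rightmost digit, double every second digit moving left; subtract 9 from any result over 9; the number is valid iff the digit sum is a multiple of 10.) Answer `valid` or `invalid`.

From the right, keep odd positions and double even positions (subtract 9 from any doubled value over 9):
  doubled (positions 2,4,...): 6 9 0 6 5 6 3 6 9 → sum 50
  kept (positions 1,3,...): 5 6 4 9 6 6 3 4 4 8 → sum 55
Total = 105.
105 mod 10 = 5, so the number is invalid.

invalid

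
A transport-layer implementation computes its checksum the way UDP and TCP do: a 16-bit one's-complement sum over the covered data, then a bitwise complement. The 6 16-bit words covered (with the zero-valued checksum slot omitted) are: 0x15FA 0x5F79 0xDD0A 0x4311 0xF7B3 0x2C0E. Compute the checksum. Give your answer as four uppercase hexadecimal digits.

46AE

One's-complement addition (fold any carry out of bit 15 back into bit 0):
  0x15FA + 0x5F79 = 0x07573
  0x7573 + 0xDD0A = 0x1527D → wrap carry → 0x527E
  0x527E + 0x4311 = 0x0958F
  0x958F + 0xF7B3 = 0x18D42 → wrap carry → 0x8D43
  0x8D43 + 0x2C0E = 0x0B951
One's-complement sum = 0xB951.
Checksum = ~0xB951 & 0xFFFF = 0x46AE.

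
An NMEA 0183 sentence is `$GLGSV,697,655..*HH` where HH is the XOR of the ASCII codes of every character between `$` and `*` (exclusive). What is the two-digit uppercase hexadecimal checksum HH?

XOR the ASCII codes of the payload characters:
  'G' = 0x47 → acc = 0x47
  'L' = 0x4C → acc = 0x0B
  'G' = 0x47 → acc = 0x4C
  'S' = 0x53 → acc = 0x1F
  'V' = 0x56 → acc = 0x49
  ',' = 0x2C → acc = 0x65
  '6' = 0x36 → acc = 0x53
  '9' = 0x39 → acc = 0x6A
  '7' = 0x37 → acc = 0x5D
  ',' = 0x2C → acc = 0x71
  '6' = 0x36 → acc = 0x47
  '5' = 0x35 → acc = 0x72
  '5' = 0x35 → acc = 0x47
  '.' = 0x2E → acc = 0x69
  '.' = 0x2E → acc = 0x47
Checksum = 0x47.

47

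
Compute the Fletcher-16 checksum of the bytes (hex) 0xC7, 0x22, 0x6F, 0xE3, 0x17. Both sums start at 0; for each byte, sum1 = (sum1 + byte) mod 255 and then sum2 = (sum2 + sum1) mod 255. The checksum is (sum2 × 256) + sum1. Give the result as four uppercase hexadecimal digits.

9C54

Running sums (mod 255):
  after byte 0 (0xC7): sum1=199, sum2=199
  after byte 1 (0x22): sum1=233, sum2=177
  after byte 2 (0x6F): sum1=89, sum2=11
  after byte 3 (0xE3): sum1=61, sum2=72
  after byte 4 (0x17): sum1=84, sum2=156
Checksum = sum2·256 + sum1 = 156·256 + 84 = 40020 = 0x9C54.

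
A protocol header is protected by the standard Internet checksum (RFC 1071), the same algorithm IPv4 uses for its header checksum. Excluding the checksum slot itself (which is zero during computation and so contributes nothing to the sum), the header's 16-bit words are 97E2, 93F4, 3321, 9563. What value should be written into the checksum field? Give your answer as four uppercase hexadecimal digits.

One's-complement addition (fold any carry out of bit 15 back into bit 0):
  0x97E2 + 0x93F4 = 0x12BD6 → wrap carry → 0x2BD7
  0x2BD7 + 0x3321 = 0x05EF8
  0x5EF8 + 0x9563 = 0x0F45B
One's-complement sum = 0xF45B.
Checksum = ~0xF45B & 0xFFFF = 0x0BA4.

0BA4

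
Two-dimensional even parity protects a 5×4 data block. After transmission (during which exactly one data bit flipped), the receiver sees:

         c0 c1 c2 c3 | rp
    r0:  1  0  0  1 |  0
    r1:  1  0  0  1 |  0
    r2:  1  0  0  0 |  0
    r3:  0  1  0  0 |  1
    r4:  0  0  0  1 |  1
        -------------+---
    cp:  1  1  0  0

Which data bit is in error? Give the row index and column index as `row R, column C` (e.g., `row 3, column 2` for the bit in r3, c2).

Recompute each row's even parity and compare to rp:
  r0: data parity 0, sent rp 0 → ok
  r1: data parity 0, sent rp 0 → ok
  r2: data parity 1, sent rp 0 → mismatch
  r3: data parity 1, sent rp 1 → ok
  r4: data parity 1, sent rp 1 → ok
Recompute each column's even parity and compare to cp:
  c0: data parity 1, sent cp 1 → ok
  c1: data parity 1, sent cp 1 → ok
  c2: data parity 0, sent cp 0 → ok
  c3: data parity 1, sent cp 0 → mismatch
Exactly one row (r2) and one column (c3) fail → the flipped bit is at their intersection.

row 2, column 3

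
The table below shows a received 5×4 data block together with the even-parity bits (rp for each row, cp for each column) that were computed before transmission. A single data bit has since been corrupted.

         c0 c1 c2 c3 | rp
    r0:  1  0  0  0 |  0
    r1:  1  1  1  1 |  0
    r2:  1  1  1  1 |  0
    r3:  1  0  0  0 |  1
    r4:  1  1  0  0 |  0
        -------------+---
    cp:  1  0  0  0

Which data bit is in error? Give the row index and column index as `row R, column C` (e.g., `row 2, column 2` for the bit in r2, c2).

Recompute each row's even parity and compare to rp:
  r0: data parity 1, sent rp 0 → mismatch
  r1: data parity 0, sent rp 0 → ok
  r2: data parity 0, sent rp 0 → ok
  r3: data parity 1, sent rp 1 → ok
  r4: data parity 0, sent rp 0 → ok
Recompute each column's even parity and compare to cp:
  c0: data parity 1, sent cp 1 → ok
  c1: data parity 1, sent cp 0 → mismatch
  c2: data parity 0, sent cp 0 → ok
  c3: data parity 0, sent cp 0 → ok
Exactly one row (r0) and one column (c1) fail → the flipped bit is at their intersection.

row 0, column 1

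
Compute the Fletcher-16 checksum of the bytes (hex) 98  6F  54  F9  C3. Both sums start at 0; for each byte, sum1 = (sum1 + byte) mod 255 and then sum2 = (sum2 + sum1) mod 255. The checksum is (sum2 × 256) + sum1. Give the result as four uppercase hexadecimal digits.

6D1A

Running sums (mod 255):
  after byte 0 (98): sum1=152, sum2=152
  after byte 1 (6F): sum1=8, sum2=160
  after byte 2 (54): sum1=92, sum2=252
  after byte 3 (F9): sum1=86, sum2=83
  after byte 4 (C3): sum1=26, sum2=109
Checksum = sum2·256 + sum1 = 109·256 + 26 = 27930 = 0x6D1A.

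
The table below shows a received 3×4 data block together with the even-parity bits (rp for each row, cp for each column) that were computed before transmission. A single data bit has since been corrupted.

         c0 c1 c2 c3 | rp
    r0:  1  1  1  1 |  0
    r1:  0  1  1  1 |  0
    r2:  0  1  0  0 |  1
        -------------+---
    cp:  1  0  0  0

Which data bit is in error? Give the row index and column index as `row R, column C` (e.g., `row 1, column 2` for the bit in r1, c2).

row 1, column 1

Recompute each row's even parity and compare to rp:
  r0: data parity 0, sent rp 0 → ok
  r1: data parity 1, sent rp 0 → mismatch
  r2: data parity 1, sent rp 1 → ok
Recompute each column's even parity and compare to cp:
  c0: data parity 1, sent cp 1 → ok
  c1: data parity 1, sent cp 0 → mismatch
  c2: data parity 0, sent cp 0 → ok
  c3: data parity 0, sent cp 0 → ok
Exactly one row (r1) and one column (c1) fail → the flipped bit is at their intersection.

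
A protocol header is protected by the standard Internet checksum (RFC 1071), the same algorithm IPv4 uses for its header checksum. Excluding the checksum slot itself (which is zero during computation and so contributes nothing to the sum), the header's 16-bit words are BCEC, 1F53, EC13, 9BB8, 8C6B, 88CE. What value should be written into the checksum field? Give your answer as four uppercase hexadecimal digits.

One's-complement addition (fold any carry out of bit 15 back into bit 0):
  0xBCEC + 0x1F53 = 0x0DC3F
  0xDC3F + 0xEC13 = 0x1C852 → wrap carry → 0xC853
  0xC853 + 0x9BB8 = 0x1640B → wrap carry → 0x640C
  0x640C + 0x8C6B = 0x0F077
  0xF077 + 0x88CE = 0x17945 → wrap carry → 0x7946
One's-complement sum = 0x7946.
Checksum = ~0x7946 & 0xFFFF = 0x86B9.

86B9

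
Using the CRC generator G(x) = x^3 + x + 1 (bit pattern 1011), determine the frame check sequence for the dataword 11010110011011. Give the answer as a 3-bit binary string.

111

Append 3 zeros: 11010110011011000. Divide by 1011 (XOR where the leading bit is 1):
  pos 0: 1101 XOR 1011 = 0110
  pos 1: 1100 XOR 1011 = 0111
  pos 2: 1111 XOR 1011 = 0100
  pos 3: 1001 XOR 1011 = 0010
  pos 5: 1000 XOR 1011 = 0011
  pos 7: 1111 XOR 1011 = 0100
  pos 8: 1000 XOR 1011 = 0011
  pos 10: 1111 XOR 1011 = 0100
  pos 11: 1000 XOR 1011 = 0011
  pos 13: 1100 XOR 1011 = 0111
Remainder (last 3 bits) = 111. This is the CRC / FCS.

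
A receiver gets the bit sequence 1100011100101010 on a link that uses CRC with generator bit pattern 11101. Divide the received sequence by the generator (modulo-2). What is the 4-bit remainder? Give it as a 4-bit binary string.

Modulo-2 division of 1100011100101010 by 11101:
  pos 0: 11000 XOR 11101 = 00101
  pos 2: 10111 XOR 11101 = 01010
  pos 3: 10101 XOR 11101 = 01000
  pos 4: 10000 XOR 11101 = 01101
  pos 5: 11010 XOR 11101 = 00111
  pos 7: 11110 XOR 11101 = 00011
  pos 10: 11101 XOR 11101 = 00000
Remainder = 0000 (zero — the frame passes the CRC check).

0000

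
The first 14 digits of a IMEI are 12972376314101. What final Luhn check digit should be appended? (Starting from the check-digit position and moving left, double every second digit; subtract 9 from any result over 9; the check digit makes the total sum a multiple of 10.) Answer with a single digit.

0

Partial digits right→left: 1 0 1 4 1 3 6 7 3 2 7 9 2 1
Double every second digit counting from the check-digit position (so the 1st, 3rd, 5th, ... of the partial from the right).
  doubled (with −9 where >9): 2 2 2 3 6 5 4 → sum 24
  kept as-is: 0 4 3 7 2 9 1 → sum 26
Total = 24 + 26 = 50.
Check digit = (10 − (50 mod 10)) mod 10 = 0.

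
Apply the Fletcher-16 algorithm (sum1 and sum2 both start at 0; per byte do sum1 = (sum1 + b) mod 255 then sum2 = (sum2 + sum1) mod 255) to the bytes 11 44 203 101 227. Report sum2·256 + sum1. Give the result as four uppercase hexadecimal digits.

Running sums (mod 255):
  after byte 0 (11): sum1=11, sum2=11
  after byte 1 (44): sum1=55, sum2=66
  after byte 2 (203): sum1=3, sum2=69
  after byte 3 (101): sum1=104, sum2=173
  after byte 4 (227): sum1=76, sum2=249
Checksum = sum2·256 + sum1 = 249·256 + 76 = 63820 = 0xF94C.

F94C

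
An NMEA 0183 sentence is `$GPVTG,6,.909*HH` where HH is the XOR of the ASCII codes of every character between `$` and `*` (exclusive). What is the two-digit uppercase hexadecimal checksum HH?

7A

XOR the ASCII codes of the payload characters:
  'G' = 0x47 → acc = 0x47
  'P' = 0x50 → acc = 0x17
  'V' = 0x56 → acc = 0x41
  'T' = 0x54 → acc = 0x15
  'G' = 0x47 → acc = 0x52
  ',' = 0x2C → acc = 0x7E
  '6' = 0x36 → acc = 0x48
  ',' = 0x2C → acc = 0x64
  '.' = 0x2E → acc = 0x4A
  '9' = 0x39 → acc = 0x73
  '0' = 0x30 → acc = 0x43
  '9' = 0x39 → acc = 0x7A
Checksum = 0x7A.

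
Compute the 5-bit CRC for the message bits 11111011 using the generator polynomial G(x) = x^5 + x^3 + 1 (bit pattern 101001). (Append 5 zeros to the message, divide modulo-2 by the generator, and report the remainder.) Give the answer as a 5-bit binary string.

11110

Append 5 zeros: 1111101100000. Divide by 101001 (XOR where the leading bit is 1):
  pos 0: 111110 XOR 101001 = 010111
  pos 1: 101111 XOR 101001 = 000110
  pos 4: 110100 XOR 101001 = 011101
  pos 5: 111010 XOR 101001 = 010011
  pos 6: 100110 XOR 101001 = 001111
Remainder (last 5 bits) = 11110. This is the CRC / FCS.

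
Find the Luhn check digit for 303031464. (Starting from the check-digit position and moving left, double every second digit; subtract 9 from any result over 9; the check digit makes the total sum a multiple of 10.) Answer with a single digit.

Partial digits right→left: 4 6 4 1 3 0 3 0 3
Double every second digit counting from the check-digit position (so the 1st, 3rd, 5th, ... of the partial from the right).
  doubled (with −9 where >9): 8 8 6 6 6 → sum 34
  kept as-is: 6 1 0 0 → sum 7
Total = 34 + 7 = 41.
Check digit = (10 − (41 mod 10)) mod 10 = 9.

9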